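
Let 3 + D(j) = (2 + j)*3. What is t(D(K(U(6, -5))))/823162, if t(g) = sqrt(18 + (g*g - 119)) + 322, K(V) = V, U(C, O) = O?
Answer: 161/411581 + sqrt(43)/823162 ≈ 0.00039914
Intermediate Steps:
D(j) = 3 + 3*j (D(j) = -3 + (2 + j)*3 = -3 + (6 + 3*j) = 3 + 3*j)
t(g) = 322 + sqrt(-101 + g**2) (t(g) = sqrt(18 + (g**2 - 119)) + 322 = sqrt(18 + (-119 + g**2)) + 322 = sqrt(-101 + g**2) + 322 = 322 + sqrt(-101 + g**2))
t(D(K(U(6, -5))))/823162 = (322 + sqrt(-101 + (3 + 3*(-5))**2))/823162 = (322 + sqrt(-101 + (3 - 15)**2))*(1/823162) = (322 + sqrt(-101 + (-12)**2))*(1/823162) = (322 + sqrt(-101 + 144))*(1/823162) = (322 + sqrt(43))*(1/823162) = 161/411581 + sqrt(43)/823162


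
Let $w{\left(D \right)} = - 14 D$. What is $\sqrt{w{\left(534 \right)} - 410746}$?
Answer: $i \sqrt{418222} \approx 646.7 i$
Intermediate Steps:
$\sqrt{w{\left(534 \right)} - 410746} = \sqrt{\left(-14\right) 534 - 410746} = \sqrt{-7476 - 410746} = \sqrt{-418222} = i \sqrt{418222}$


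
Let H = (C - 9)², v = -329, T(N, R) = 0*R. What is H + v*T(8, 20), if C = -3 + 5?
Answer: 49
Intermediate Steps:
T(N, R) = 0
C = 2
H = 49 (H = (2 - 9)² = (-7)² = 49)
H + v*T(8, 20) = 49 - 329*0 = 49 + 0 = 49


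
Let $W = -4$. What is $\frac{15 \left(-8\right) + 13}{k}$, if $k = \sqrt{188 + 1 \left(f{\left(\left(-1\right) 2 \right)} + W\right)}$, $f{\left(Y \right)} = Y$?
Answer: $- \frac{107 \sqrt{182}}{182} \approx -7.9314$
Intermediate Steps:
$k = \sqrt{182}$ ($k = \sqrt{188 + 1 \left(\left(-1\right) 2 - 4\right)} = \sqrt{188 + 1 \left(-2 - 4\right)} = \sqrt{188 + 1 \left(-6\right)} = \sqrt{188 - 6} = \sqrt{182} \approx 13.491$)
$\frac{15 \left(-8\right) + 13}{k} = \frac{15 \left(-8\right) + 13}{\sqrt{182}} = \left(-120 + 13\right) \frac{\sqrt{182}}{182} = - 107 \frac{\sqrt{182}}{182} = - \frac{107 \sqrt{182}}{182}$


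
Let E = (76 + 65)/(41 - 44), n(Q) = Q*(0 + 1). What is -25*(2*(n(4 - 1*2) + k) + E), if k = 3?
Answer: 925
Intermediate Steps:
n(Q) = Q (n(Q) = Q*1 = Q)
E = -47 (E = 141/(-3) = 141*(-⅓) = -47)
-25*(2*(n(4 - 1*2) + k) + E) = -25*(2*((4 - 1*2) + 3) - 47) = -25*(2*((4 - 2) + 3) - 47) = -25*(2*(2 + 3) - 47) = -25*(2*5 - 47) = -25*(10 - 47) = -25*(-37) = 925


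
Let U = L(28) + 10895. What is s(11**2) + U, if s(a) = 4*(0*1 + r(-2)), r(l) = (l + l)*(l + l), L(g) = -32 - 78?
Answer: 10849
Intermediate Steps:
L(g) = -110
r(l) = 4*l**2 (r(l) = (2*l)*(2*l) = 4*l**2)
s(a) = 64 (s(a) = 4*(0*1 + 4*(-2)**2) = 4*(0 + 4*4) = 4*(0 + 16) = 4*16 = 64)
U = 10785 (U = -110 + 10895 = 10785)
s(11**2) + U = 64 + 10785 = 10849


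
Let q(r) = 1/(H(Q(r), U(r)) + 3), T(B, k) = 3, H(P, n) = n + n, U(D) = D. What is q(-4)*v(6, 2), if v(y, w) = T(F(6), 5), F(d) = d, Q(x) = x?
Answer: -⅗ ≈ -0.60000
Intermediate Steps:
H(P, n) = 2*n
q(r) = 1/(3 + 2*r) (q(r) = 1/(2*r + 3) = 1/(3 + 2*r))
v(y, w) = 3
q(-4)*v(6, 2) = 3/(3 + 2*(-4)) = 3/(3 - 8) = 3/(-5) = -⅕*3 = -⅗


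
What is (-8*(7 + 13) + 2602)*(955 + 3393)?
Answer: 10617816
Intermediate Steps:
(-8*(7 + 13) + 2602)*(955 + 3393) = (-8*20 + 2602)*4348 = (-160 + 2602)*4348 = 2442*4348 = 10617816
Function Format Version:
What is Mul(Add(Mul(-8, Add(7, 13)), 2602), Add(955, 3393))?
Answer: 10617816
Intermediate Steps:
Mul(Add(Mul(-8, Add(7, 13)), 2602), Add(955, 3393)) = Mul(Add(Mul(-8, 20), 2602), 4348) = Mul(Add(-160, 2602), 4348) = Mul(2442, 4348) = 10617816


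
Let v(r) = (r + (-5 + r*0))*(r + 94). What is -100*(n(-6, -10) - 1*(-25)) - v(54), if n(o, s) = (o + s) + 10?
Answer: -9152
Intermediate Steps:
n(o, s) = 10 + o + s
v(r) = (-5 + r)*(94 + r) (v(r) = (r + (-5 + 0))*(94 + r) = (r - 5)*(94 + r) = (-5 + r)*(94 + r))
-100*(n(-6, -10) - 1*(-25)) - v(54) = -100*((10 - 6 - 10) - 1*(-25)) - (-470 + 54² + 89*54) = -100*(-6 + 25) - (-470 + 2916 + 4806) = -100*19 - 1*7252 = -1900 - 7252 = -9152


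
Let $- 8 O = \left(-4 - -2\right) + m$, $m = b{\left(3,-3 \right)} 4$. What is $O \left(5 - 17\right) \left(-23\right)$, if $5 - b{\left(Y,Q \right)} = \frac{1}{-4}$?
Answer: $- \frac{1311}{2} \approx -655.5$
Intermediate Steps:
$b{\left(Y,Q \right)} = \frac{21}{4}$ ($b{\left(Y,Q \right)} = 5 - \frac{1}{-4} = 5 - - \frac{1}{4} = 5 + \frac{1}{4} = \frac{21}{4}$)
$m = 21$ ($m = \frac{21}{4} \cdot 4 = 21$)
$O = - \frac{19}{8}$ ($O = - \frac{\left(-4 - -2\right) + 21}{8} = - \frac{\left(-4 + 2\right) + 21}{8} = - \frac{-2 + 21}{8} = \left(- \frac{1}{8}\right) 19 = - \frac{19}{8} \approx -2.375$)
$O \left(5 - 17\right) \left(-23\right) = - \frac{19 \left(5 - 17\right) \left(-23\right)}{8} = - \frac{19 \left(\left(-12\right) \left(-23\right)\right)}{8} = \left(- \frac{19}{8}\right) 276 = - \frac{1311}{2}$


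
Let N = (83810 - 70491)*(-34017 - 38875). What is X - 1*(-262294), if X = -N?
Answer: 971110842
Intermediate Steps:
N = -970848548 (N = 13319*(-72892) = -970848548)
X = 970848548 (X = -1*(-970848548) = 970848548)
X - 1*(-262294) = 970848548 - 1*(-262294) = 970848548 + 262294 = 971110842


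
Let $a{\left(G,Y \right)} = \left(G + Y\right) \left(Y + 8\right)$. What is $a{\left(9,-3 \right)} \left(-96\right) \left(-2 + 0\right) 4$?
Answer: $23040$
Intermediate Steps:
$a{\left(G,Y \right)} = \left(8 + Y\right) \left(G + Y\right)$ ($a{\left(G,Y \right)} = \left(G + Y\right) \left(8 + Y\right) = \left(8 + Y\right) \left(G + Y\right)$)
$a{\left(9,-3 \right)} \left(-96\right) \left(-2 + 0\right) 4 = \left(\left(-3\right)^{2} + 8 \cdot 9 + 8 \left(-3\right) + 9 \left(-3\right)\right) \left(-96\right) \left(-2 + 0\right) 4 = \left(9 + 72 - 24 - 27\right) \left(-96\right) \left(\left(-2\right) 4\right) = 30 \left(-96\right) \left(-8\right) = \left(-2880\right) \left(-8\right) = 23040$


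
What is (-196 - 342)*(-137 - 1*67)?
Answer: 109752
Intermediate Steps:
(-196 - 342)*(-137 - 1*67) = -538*(-137 - 67) = -538*(-204) = 109752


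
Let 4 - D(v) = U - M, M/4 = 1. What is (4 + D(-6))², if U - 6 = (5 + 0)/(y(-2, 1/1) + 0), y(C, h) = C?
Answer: 289/4 ≈ 72.250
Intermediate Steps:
M = 4 (M = 4*1 = 4)
U = 7/2 (U = 6 + (5 + 0)/(-2 + 0) = 6 + 5/(-2) = 6 + 5*(-½) = 6 - 5/2 = 7/2 ≈ 3.5000)
D(v) = 9/2 (D(v) = 4 - (7/2 - 1*4) = 4 - (7/2 - 4) = 4 - 1*(-½) = 4 + ½ = 9/2)
(4 + D(-6))² = (4 + 9/2)² = (17/2)² = 289/4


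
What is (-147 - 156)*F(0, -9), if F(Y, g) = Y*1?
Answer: 0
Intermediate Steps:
F(Y, g) = Y
(-147 - 156)*F(0, -9) = (-147 - 156)*0 = -303*0 = 0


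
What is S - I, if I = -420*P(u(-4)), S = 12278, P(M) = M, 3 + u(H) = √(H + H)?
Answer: 11018 + 840*I*√2 ≈ 11018.0 + 1187.9*I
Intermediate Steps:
u(H) = -3 + √2*√H (u(H) = -3 + √(H + H) = -3 + √(2*H) = -3 + √2*√H)
I = 1260 - 840*I*√2 (I = -420*(-3 + √2*√(-4)) = -420*(-3 + √2*(2*I)) = -420*(-3 + 2*I*√2) = 1260 - 840*I*√2 ≈ 1260.0 - 1187.9*I)
S - I = 12278 - (1260 - 840*I*√2) = 12278 + (-1260 + 840*I*√2) = 11018 + 840*I*√2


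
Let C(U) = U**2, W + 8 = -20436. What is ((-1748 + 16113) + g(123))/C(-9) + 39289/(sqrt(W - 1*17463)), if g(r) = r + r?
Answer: 14611/81 - 39289*I*sqrt(37907)/37907 ≈ 180.38 - 201.8*I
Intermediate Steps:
g(r) = 2*r
W = -20444 (W = -8 - 20436 = -20444)
((-1748 + 16113) + g(123))/C(-9) + 39289/(sqrt(W - 1*17463)) = ((-1748 + 16113) + 2*123)/((-9)**2) + 39289/(sqrt(-20444 - 1*17463)) = (14365 + 246)/81 + 39289/(sqrt(-20444 - 17463)) = 14611*(1/81) + 39289/(sqrt(-37907)) = 14611/81 + 39289/((I*sqrt(37907))) = 14611/81 + 39289*(-I*sqrt(37907)/37907) = 14611/81 - 39289*I*sqrt(37907)/37907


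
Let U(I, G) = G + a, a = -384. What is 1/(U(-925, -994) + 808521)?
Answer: 1/807143 ≈ 1.2389e-6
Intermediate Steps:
U(I, G) = -384 + G (U(I, G) = G - 384 = -384 + G)
1/(U(-925, -994) + 808521) = 1/((-384 - 994) + 808521) = 1/(-1378 + 808521) = 1/807143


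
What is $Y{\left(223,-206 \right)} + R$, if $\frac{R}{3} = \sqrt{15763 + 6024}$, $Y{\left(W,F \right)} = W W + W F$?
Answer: $3791 + 3 \sqrt{21787} \approx 4233.8$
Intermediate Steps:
$Y{\left(W,F \right)} = W^{2} + F W$
$R = 3 \sqrt{21787}$ ($R = 3 \sqrt{15763 + 6024} = 3 \sqrt{21787} \approx 442.81$)
$Y{\left(223,-206 \right)} + R = 223 \left(-206 + 223\right) + 3 \sqrt{21787} = 223 \cdot 17 + 3 \sqrt{21787} = 3791 + 3 \sqrt{21787}$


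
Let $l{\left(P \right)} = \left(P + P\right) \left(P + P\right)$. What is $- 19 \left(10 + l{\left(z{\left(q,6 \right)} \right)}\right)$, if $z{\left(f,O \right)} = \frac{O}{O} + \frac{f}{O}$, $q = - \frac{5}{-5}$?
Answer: $- \frac{2641}{9} \approx -293.44$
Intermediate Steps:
$q = 1$ ($q = \left(-5\right) \left(- \frac{1}{5}\right) = 1$)
$z{\left(f,O \right)} = 1 + \frac{f}{O}$
$l{\left(P \right)} = 4 P^{2}$ ($l{\left(P \right)} = 2 P 2 P = 4 P^{2}$)
$- 19 \left(10 + l{\left(z{\left(q,6 \right)} \right)}\right) = - 19 \left(10 + 4 \left(\frac{6 + 1}{6}\right)^{2}\right) = - 19 \left(10 + 4 \left(\frac{1}{6} \cdot 7\right)^{2}\right) = - 19 \left(10 + 4 \left(\frac{7}{6}\right)^{2}\right) = - 19 \left(10 + 4 \cdot \frac{49}{36}\right) = - 19 \left(10 + \frac{49}{9}\right) = \left(-19\right) \frac{139}{9} = - \frac{2641}{9}$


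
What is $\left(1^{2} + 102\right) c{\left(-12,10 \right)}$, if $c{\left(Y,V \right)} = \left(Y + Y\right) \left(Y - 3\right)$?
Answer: $37080$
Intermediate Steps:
$c{\left(Y,V \right)} = 2 Y \left(-3 + Y\right)$
$\left(1^{2} + 102\right) c{\left(-12,10 \right)} = \left(1^{2} + 102\right) 2 \left(-12\right) \left(-3 - 12\right) = \left(1 + 102\right) 2 \left(-12\right) \left(-15\right) = 103 \cdot 360 = 37080$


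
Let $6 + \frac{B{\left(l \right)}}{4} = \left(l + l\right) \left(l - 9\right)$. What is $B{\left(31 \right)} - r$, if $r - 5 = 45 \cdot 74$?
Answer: $2097$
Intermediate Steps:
$r = 3335$ ($r = 5 + 45 \cdot 74 = 5 + 3330 = 3335$)
$B{\left(l \right)} = -24 + 8 l \left(-9 + l\right)$ ($B{\left(l \right)} = -24 + 4 \left(l + l\right) \left(l - 9\right) = -24 + 4 \cdot 2 l \left(-9 + l\right) = -24 + 8 l \left(-9 + l\right)$)
$B{\left(31 \right)} - r = \left(-24 - 2232 + 8 \cdot 31^{2}\right) - 3335 = \left(-24 - 2232 + 8 \cdot 961\right) - 3335 = \left(-24 - 2232 + 7688\right) - 3335 = 5432 - 3335 = 2097$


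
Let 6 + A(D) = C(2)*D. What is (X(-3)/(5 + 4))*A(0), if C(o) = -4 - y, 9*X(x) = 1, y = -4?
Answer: -2/27 ≈ -0.074074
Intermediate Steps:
X(x) = 1/9 (X(x) = (1/9)*1 = 1/9)
C(o) = 0 (C(o) = -4 - 1*(-4) = -4 + 4 = 0)
A(D) = -6 (A(D) = -6 + 0*D = -6 + 0 = -6)
(X(-3)/(5 + 4))*A(0) = ((1/9)/(5 + 4))*(-6) = ((1/9)/9)*(-6) = ((1/9)*(1/9))*(-6) = (1/81)*(-6) = -2/27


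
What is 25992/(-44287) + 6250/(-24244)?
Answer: -453471899/536847014 ≈ -0.84470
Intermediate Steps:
25992/(-44287) + 6250/(-24244) = 25992*(-1/44287) + 6250*(-1/24244) = -25992/44287 - 3125/12122 = -453471899/536847014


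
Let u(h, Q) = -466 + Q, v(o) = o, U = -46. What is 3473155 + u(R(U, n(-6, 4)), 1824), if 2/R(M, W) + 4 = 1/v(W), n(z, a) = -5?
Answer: 3474513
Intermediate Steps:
R(M, W) = 2/(-4 + 1/W)
3473155 + u(R(U, n(-6, 4)), 1824) = 3473155 + (-466 + 1824) = 3473155 + 1358 = 3474513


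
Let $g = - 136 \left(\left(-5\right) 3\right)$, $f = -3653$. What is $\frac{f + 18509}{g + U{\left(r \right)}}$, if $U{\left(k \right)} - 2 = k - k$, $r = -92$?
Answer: $\frac{7428}{1021} \approx 7.2752$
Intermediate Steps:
$U{\left(k \right)} = 2$ ($U{\left(k \right)} = 2 + \left(k - k\right) = 2 + 0 = 2$)
$g = 2040$ ($g = \left(-136\right) \left(-15\right) = 2040$)
$\frac{f + 18509}{g + U{\left(r \right)}} = \frac{-3653 + 18509}{2040 + 2} = \frac{14856}{2042} = 14856 \cdot \frac{1}{2042} = \frac{7428}{1021}$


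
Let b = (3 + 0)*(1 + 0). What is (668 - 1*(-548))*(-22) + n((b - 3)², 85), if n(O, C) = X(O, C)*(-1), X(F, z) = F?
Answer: -26752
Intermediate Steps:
b = 3 (b = 3*1 = 3)
n(O, C) = -O (n(O, C) = O*(-1) = -O)
(668 - 1*(-548))*(-22) + n((b - 3)², 85) = (668 - 1*(-548))*(-22) - (3 - 3)² = (668 + 548)*(-22) - 1*0² = 1216*(-22) - 1*0 = -26752 + 0 = -26752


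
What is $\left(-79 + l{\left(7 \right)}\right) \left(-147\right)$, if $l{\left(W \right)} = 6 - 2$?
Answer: $11025$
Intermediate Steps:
$l{\left(W \right)} = 4$
$\left(-79 + l{\left(7 \right)}\right) \left(-147\right) = \left(-79 + 4\right) \left(-147\right) = \left(-75\right) \left(-147\right) = 11025$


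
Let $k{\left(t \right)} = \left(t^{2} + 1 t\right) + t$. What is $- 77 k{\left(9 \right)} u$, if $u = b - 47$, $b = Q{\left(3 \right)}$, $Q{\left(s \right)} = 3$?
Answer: $335412$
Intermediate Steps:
$b = 3$
$k{\left(t \right)} = t^{2} + 2 t$ ($k{\left(t \right)} = \left(t^{2} + t\right) + t = \left(t + t^{2}\right) + t = t^{2} + 2 t$)
$u = -44$ ($u = 3 - 47 = -44$)
$- 77 k{\left(9 \right)} u = - 77 \cdot 9 \left(2 + 9\right) \left(-44\right) = - 77 \cdot 9 \cdot 11 \left(-44\right) = \left(-77\right) 99 \left(-44\right) = \left(-7623\right) \left(-44\right) = 335412$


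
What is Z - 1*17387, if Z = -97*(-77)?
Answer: -9918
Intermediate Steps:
Z = 7469
Z - 1*17387 = 7469 - 1*17387 = 7469 - 17387 = -9918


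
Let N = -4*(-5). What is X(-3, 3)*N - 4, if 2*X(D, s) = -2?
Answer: -24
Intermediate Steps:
X(D, s) = -1 (X(D, s) = (½)*(-2) = -1)
N = 20
X(-3, 3)*N - 4 = -1*20 - 4 = -20 - 4 = -24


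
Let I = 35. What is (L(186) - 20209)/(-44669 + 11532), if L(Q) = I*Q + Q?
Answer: 13513/33137 ≈ 0.40779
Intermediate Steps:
L(Q) = 36*Q (L(Q) = 35*Q + Q = 36*Q)
(L(186) - 20209)/(-44669 + 11532) = (36*186 - 20209)/(-44669 + 11532) = (6696 - 20209)/(-33137) = -13513*(-1/33137) = 13513/33137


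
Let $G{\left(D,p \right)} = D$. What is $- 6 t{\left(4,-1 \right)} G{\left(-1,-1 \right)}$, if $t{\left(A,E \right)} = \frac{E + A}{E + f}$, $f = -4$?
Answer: $- \frac{18}{5} \approx -3.6$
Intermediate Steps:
$t{\left(A,E \right)} = \frac{A + E}{-4 + E}$ ($t{\left(A,E \right)} = \frac{E + A}{E - 4} = \frac{A + E}{-4 + E}$)
$- 6 t{\left(4,-1 \right)} G{\left(-1,-1 \right)} = - 6 \frac{4 - 1}{-4 - 1} \left(-1\right) = - 6 \frac{1}{-5} \cdot 3 \left(-1\right) = - 6 \left(\left(- \frac{1}{5}\right) 3\right) \left(-1\right) = \left(-6\right) \left(- \frac{3}{5}\right) \left(-1\right) = \frac{18}{5} \left(-1\right) = - \frac{18}{5}$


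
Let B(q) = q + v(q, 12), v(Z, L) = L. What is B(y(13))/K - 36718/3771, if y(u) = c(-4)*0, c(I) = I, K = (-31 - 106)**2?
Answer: -689114890/70777899 ≈ -9.7363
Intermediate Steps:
K = 18769 (K = (-137)**2 = 18769)
y(u) = 0 (y(u) = -4*0 = 0)
B(q) = 12 + q (B(q) = q + 12 = 12 + q)
B(y(13))/K - 36718/3771 = (12 + 0)/18769 - 36718/3771 = 12*(1/18769) - 36718*1/3771 = 12/18769 - 36718/3771 = -689114890/70777899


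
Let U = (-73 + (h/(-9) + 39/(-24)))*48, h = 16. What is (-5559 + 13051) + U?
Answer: 11474/3 ≈ 3824.7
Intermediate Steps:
U = -11002/3 (U = (-73 + (16/(-9) + 39/(-24)))*48 = (-73 + (16*(-⅑) + 39*(-1/24)))*48 = (-73 + (-16/9 - 13/8))*48 = (-73 - 245/72)*48 = -5501/72*48 = -11002/3 ≈ -3667.3)
(-5559 + 13051) + U = (-5559 + 13051) - 11002/3 = 7492 - 11002/3 = 11474/3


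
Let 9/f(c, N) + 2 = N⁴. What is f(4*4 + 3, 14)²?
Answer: 81/1475635396 ≈ 5.4892e-8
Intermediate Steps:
f(c, N) = 9/(-2 + N⁴)
f(4*4 + 3, 14)² = (9/(-2 + 14⁴))² = (9/(-2 + 38416))² = (9/38414)² = 81/1475635396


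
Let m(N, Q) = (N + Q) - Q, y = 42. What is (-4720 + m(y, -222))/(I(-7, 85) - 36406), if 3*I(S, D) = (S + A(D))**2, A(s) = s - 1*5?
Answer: 14034/103889 ≈ 0.13509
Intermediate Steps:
A(s) = -5 + s (A(s) = s - 5 = -5 + s)
I(S, D) = (-5 + D + S)**2/3 (I(S, D) = (S + (-5 + D))**2/3 = (-5 + D + S)**2/3)
m(N, Q) = N
(-4720 + m(y, -222))/(I(-7, 85) - 36406) = (-4720 + 42)/((-5 + 85 - 7)**2/3 - 36406) = -4678/((1/3)*73**2 - 36406) = -4678/((1/3)*5329 - 36406) = -4678/(5329/3 - 36406) = -4678/(-103889/3) = -4678*(-3/103889) = 14034/103889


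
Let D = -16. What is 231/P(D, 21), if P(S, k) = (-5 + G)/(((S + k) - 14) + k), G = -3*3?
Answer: -198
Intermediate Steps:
G = -9
P(S, k) = -14/(-14 + S + 2*k) (P(S, k) = (-5 - 9)/(((S + k) - 14) + k) = -14/((-14 + S + k) + k) = -14/(-14 + S + 2*k))
231/P(D, 21) = 231/((-14/(-14 - 16 + 2*21))) = 231/((-14/(-14 - 16 + 42))) = 231/((-14/12)) = 231/((-14*1/12)) = 231/(-7/6) = 231*(-6/7) = -198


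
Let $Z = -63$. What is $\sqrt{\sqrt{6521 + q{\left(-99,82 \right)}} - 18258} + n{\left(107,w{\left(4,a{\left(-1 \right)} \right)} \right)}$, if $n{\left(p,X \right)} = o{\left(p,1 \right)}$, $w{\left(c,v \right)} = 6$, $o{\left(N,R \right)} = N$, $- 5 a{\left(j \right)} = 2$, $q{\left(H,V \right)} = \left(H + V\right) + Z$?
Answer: $107 + \sqrt{-18258 + \sqrt{6441}} \approx 107.0 + 134.82 i$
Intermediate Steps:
$q{\left(H,V \right)} = -63 + H + V$ ($q{\left(H,V \right)} = \left(H + V\right) - 63 = -63 + H + V$)
$a{\left(j \right)} = - \frac{2}{5}$ ($a{\left(j \right)} = \left(- \frac{1}{5}\right) 2 = - \frac{2}{5}$)
$n{\left(p,X \right)} = p$
$\sqrt{\sqrt{6521 + q{\left(-99,82 \right)}} - 18258} + n{\left(107,w{\left(4,a{\left(-1 \right)} \right)} \right)} = \sqrt{\sqrt{6521 - 80} - 18258} + 107 = \sqrt{\sqrt{6441} - 18258} + 107 = \sqrt{-18258 + \sqrt{6441}} + 107 = 107 + \sqrt{-18258 + \sqrt{6441}}$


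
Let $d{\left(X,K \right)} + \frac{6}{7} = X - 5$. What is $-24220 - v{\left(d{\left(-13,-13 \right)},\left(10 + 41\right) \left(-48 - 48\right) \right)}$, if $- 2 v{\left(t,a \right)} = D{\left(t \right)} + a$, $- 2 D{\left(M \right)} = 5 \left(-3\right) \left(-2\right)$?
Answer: $- \frac{53351}{2} \approx -26676.0$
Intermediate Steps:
$D{\left(M \right)} = -15$ ($D{\left(M \right)} = - \frac{5 \left(-3\right) \left(-2\right)}{2} = - \frac{\left(-15\right) \left(-2\right)}{2} = \left(- \frac{1}{2}\right) 30 = -15$)
$d{\left(X,K \right)} = - \frac{41}{7} + X$ ($d{\left(X,K \right)} = - \frac{6}{7} + \left(X - 5\right) = - \frac{6}{7} + \left(-5 + X\right) = - \frac{41}{7} + X$)
$v{\left(t,a \right)} = \frac{15}{2} - \frac{a}{2}$ ($v{\left(t,a \right)} = - \frac{-15 + a}{2} = \frac{15}{2} - \frac{a}{2}$)
$-24220 - v{\left(d{\left(-13,-13 \right)},\left(10 + 41\right) \left(-48 - 48\right) \right)} = -24220 - \left(\frac{15}{2} - \frac{\left(10 + 41\right) \left(-48 - 48\right)}{2}\right) = -24220 - \left(\frac{15}{2} - \frac{51 \left(-96\right)}{2}\right) = -24220 - \left(\frac{15}{2} - -2448\right) = -24220 - \left(\frac{15}{2} + 2448\right) = -24220 - \frac{4911}{2} = - \frac{53351}{2}$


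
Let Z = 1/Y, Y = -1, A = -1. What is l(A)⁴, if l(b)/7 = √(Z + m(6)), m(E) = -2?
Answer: 21609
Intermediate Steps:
Z = -1 (Z = 1/(-1) = -1)
l(b) = 7*I*√3 (l(b) = 7*√(-1 - 2) = 7*√(-3) = 7*(I*√3) = 7*I*√3)
l(A)⁴ = (7*I*√3)⁴ = 21609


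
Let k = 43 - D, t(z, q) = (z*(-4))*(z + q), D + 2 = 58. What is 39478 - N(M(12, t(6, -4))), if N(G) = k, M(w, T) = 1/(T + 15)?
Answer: 39491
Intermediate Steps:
D = 56 (D = -2 + 58 = 56)
t(z, q) = -4*z*(q + z) (t(z, q) = (-4*z)*(q + z) = -4*z*(q + z))
M(w, T) = 1/(15 + T)
k = -13 (k = 43 - 1*56 = 43 - 56 = -13)
N(G) = -13
39478 - N(M(12, t(6, -4))) = 39478 - 1*(-13) = 39478 + 13 = 39491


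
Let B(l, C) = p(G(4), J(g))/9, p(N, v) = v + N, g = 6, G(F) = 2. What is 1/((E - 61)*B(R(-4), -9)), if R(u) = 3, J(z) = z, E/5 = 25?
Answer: 9/512 ≈ 0.017578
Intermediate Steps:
E = 125 (E = 5*25 = 125)
p(N, v) = N + v
B(l, C) = 8/9 (B(l, C) = (2 + 6)/9 = 8*(⅑) = 8/9)
1/((E - 61)*B(R(-4), -9)) = 1/((125 - 61)*(8/9)) = 1/(64*(8/9)) = 1/(512/9) = 9/512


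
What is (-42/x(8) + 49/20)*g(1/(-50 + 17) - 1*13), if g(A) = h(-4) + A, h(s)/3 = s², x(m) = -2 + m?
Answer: -52507/330 ≈ -159.11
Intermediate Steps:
h(s) = 3*s²
g(A) = 48 + A (g(A) = 3*(-4)² + A = 3*16 + A = 48 + A)
(-42/x(8) + 49/20)*g(1/(-50 + 17) - 1*13) = (-42/(-2 + 8) + 49/20)*(48 + (1/(-50 + 17) - 1*13)) = (-42/6 + 49*(1/20))*(48 + (1/(-33) - 13)) = (-42*⅙ + 49/20)*(48 + (-1/33 - 13)) = (-7 + 49/20)*(48 - 430/33) = -91/20*1154/33 = -52507/330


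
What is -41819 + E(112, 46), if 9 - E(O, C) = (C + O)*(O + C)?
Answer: -66774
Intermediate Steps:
E(O, C) = 9 - (C + O)**2 (E(O, C) = 9 - (C + O)*(O + C) = 9 - (C + O)*(C + O) = 9 - (C + O)**2)
-41819 + E(112, 46) = -41819 + (9 - (46 + 112)**2) = -41819 + (9 - 1*158**2) = -41819 + (9 - 1*24964) = -41819 + (9 - 24964) = -41819 - 24955 = -66774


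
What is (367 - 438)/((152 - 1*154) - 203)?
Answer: 71/205 ≈ 0.34634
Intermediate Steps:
(367 - 438)/((152 - 1*154) - 203) = -71/((152 - 154) - 203) = -71/(-2 - 203) = -71/(-205) = -71*(-1/205) = 71/205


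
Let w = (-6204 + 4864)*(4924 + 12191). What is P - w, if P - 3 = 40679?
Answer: 22974782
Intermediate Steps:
P = 40682 (P = 3 + 40679 = 40682)
w = -22934100 (w = -1340*17115 = -22934100)
P - w = 40682 - 1*(-22934100) = 40682 + 22934100 = 22974782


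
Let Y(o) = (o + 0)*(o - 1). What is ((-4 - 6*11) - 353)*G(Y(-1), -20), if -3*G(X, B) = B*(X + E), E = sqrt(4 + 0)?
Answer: -11280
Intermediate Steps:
Y(o) = o*(-1 + o)
E = 2 (E = sqrt(4) = 2)
G(X, B) = -B*(2 + X)/3 (G(X, B) = -B*(X + 2)/3 = -B*(2 + X)/3)
((-4 - 6*11) - 353)*G(Y(-1), -20) = ((-4 - 6*11) - 353)*(-1/3*(-20)*(2 - (-1 - 1))) = ((-4 - 66) - 353)*(-1/3*(-20)*(2 - 1*(-2))) = (-70 - 353)*(-1/3*(-20)*(2 + 2)) = -(-141)*(-20)*4 = -423*80/3 = -11280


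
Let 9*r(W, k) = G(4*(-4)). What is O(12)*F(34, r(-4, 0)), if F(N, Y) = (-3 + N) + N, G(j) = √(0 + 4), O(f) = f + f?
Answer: 1560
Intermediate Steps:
O(f) = 2*f
G(j) = 2 (G(j) = √4 = 2)
r(W, k) = 2/9 (r(W, k) = (⅑)*2 = 2/9)
F(N, Y) = -3 + 2*N
O(12)*F(34, r(-4, 0)) = (2*12)*(-3 + 2*34) = 24*(-3 + 68) = 24*65 = 1560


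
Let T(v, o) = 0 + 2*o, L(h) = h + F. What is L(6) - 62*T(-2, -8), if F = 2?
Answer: 1000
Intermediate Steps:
L(h) = 2 + h (L(h) = h + 2 = 2 + h)
T(v, o) = 2*o
L(6) - 62*T(-2, -8) = (2 + 6) - 124*(-8) = 8 - 62*(-16) = 8 + 992 = 1000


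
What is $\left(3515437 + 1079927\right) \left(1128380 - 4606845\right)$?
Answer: $-15984812836260$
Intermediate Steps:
$\left(3515437 + 1079927\right) \left(1128380 - 4606845\right) = 4595364 \left(-3478465\right) = -15984812836260$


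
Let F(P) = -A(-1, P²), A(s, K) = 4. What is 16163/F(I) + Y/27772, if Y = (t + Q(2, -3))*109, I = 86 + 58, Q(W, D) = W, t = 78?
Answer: -112210989/27772 ≈ -4040.4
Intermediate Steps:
I = 144
Y = 8720 (Y = (78 + 2)*109 = 80*109 = 8720)
F(P) = -4 (F(P) = -1*4 = -4)
16163/F(I) + Y/27772 = 16163/(-4) + 8720/27772 = 16163*(-¼) + 8720*(1/27772) = -16163/4 + 2180/6943 = -112210989/27772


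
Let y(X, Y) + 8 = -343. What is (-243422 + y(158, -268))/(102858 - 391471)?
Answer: 243773/288613 ≈ 0.84464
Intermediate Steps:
y(X, Y) = -351 (y(X, Y) = -8 - 343 = -351)
(-243422 + y(158, -268))/(102858 - 391471) = (-243422 - 351)/(102858 - 391471) = -243773/(-288613) = -243773*(-1/288613) = 243773/288613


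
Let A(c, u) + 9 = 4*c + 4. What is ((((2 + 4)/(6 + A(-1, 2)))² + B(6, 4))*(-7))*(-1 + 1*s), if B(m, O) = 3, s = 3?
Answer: -98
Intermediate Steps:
A(c, u) = -5 + 4*c (A(c, u) = -9 + (4*c + 4) = -9 + (4 + 4*c) = -5 + 4*c)
((((2 + 4)/(6 + A(-1, 2)))² + B(6, 4))*(-7))*(-1 + 1*s) = ((((2 + 4)/(6 + (-5 + 4*(-1))))² + 3)*(-7))*(-1 + 1*3) = (((6/(6 + (-5 - 4)))² + 3)*(-7))*(-1 + 3) = (((6/(6 - 9))² + 3)*(-7))*2 = (((6/(-3))² + 3)*(-7))*2 = (((6*(-⅓))² + 3)*(-7))*2 = (((-2)² + 3)*(-7))*2 = ((4 + 3)*(-7))*2 = (7*(-7))*2 = -49*2 = -98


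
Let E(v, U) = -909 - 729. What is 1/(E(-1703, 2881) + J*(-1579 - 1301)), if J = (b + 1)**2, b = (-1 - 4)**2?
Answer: -1/1948518 ≈ -5.1321e-7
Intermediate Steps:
b = 25 (b = (-5)**2 = 25)
J = 676 (J = (25 + 1)**2 = 26**2 = 676)
E(v, U) = -1638
1/(E(-1703, 2881) + J*(-1579 - 1301)) = 1/(-1638 + 676*(-1579 - 1301)) = 1/(-1638 + 676*(-2880)) = 1/(-1638 - 1946880) = 1/(-1948518) = -1/1948518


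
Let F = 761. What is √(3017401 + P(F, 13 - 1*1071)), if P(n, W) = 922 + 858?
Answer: √3019181 ≈ 1737.6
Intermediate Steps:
P(n, W) = 1780
√(3017401 + P(F, 13 - 1*1071)) = √(3017401 + 1780) = √3019181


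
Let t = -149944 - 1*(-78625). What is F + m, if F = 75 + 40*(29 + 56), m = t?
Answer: -67844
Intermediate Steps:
t = -71319 (t = -149944 + 78625 = -71319)
m = -71319
F = 3475 (F = 75 + 40*85 = 75 + 3400 = 3475)
F + m = 3475 - 71319 = -67844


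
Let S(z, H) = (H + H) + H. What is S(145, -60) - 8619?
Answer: -8799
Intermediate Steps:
S(z, H) = 3*H (S(z, H) = 2*H + H = 3*H)
S(145, -60) - 8619 = 3*(-60) - 8619 = -180 - 8619 = -8799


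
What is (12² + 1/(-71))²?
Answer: 104509729/5041 ≈ 20732.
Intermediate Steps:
(12² + 1/(-71))² = (144 - 1/71)² = (10223/71)² = 104509729/5041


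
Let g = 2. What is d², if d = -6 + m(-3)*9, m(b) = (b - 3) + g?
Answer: 1764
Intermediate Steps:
m(b) = -1 + b (m(b) = (b - 3) + 2 = (-3 + b) + 2 = -1 + b)
d = -42 (d = -6 + (-1 - 3)*9 = -6 - 4*9 = -6 - 36 = -42)
d² = (-42)² = 1764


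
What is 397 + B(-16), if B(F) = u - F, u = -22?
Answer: 391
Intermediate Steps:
B(F) = -22 - F
397 + B(-16) = 397 + (-22 - 1*(-16)) = 397 + (-22 + 16) = 397 - 6 = 391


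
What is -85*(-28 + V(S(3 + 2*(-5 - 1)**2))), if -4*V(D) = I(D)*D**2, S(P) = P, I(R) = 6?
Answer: 1439135/2 ≈ 7.1957e+5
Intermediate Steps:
V(D) = -3*D**2/2
-85*(-28 + V(S(3 + 2*(-5 - 1)**2))) = -85*(-28 - 3*(3 + 2*(-5 - 1)**2)**2/2) = -85*(-28 - 3*(3 + 2*(-6)**2)**2/2) = -85*(-28 - 3*(3 + 2*36)**2/2) = -85*(-28 - 3*(3 + 72)**2/2) = -85*(-28 - 3/2*75**2) = -85*(-28 - 3/2*5625) = -85*(-28 - 16875/2) = -85*(-16931/2) = 1439135/2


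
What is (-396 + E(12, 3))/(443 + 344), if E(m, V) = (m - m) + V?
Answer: -393/787 ≈ -0.49936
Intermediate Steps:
E(m, V) = V (E(m, V) = 0 + V = V)
(-396 + E(12, 3))/(443 + 344) = (-396 + 3)/(443 + 344) = -393/787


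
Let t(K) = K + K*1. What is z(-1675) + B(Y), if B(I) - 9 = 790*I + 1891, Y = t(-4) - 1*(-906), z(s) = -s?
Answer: 712995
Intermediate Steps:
t(K) = 2*K (t(K) = K + K = 2*K)
Y = 898 (Y = 2*(-4) - 1*(-906) = -8 + 906 = 898)
B(I) = 1900 + 790*I (B(I) = 9 + (790*I + 1891) = 9 + (1891 + 790*I) = 1900 + 790*I)
z(-1675) + B(Y) = -1*(-1675) + (1900 + 790*898) = 1675 + (1900 + 709420) = 1675 + 711320 = 712995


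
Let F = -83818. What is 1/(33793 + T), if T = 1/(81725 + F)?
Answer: 2093/70728748 ≈ 2.9592e-5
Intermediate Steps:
T = -1/2093 (T = 1/(81725 - 83818) = 1/(-2093) = -1/2093 ≈ -0.00047778)
1/(33793 + T) = 1/(33793 - 1/2093) = 1/(70728748/2093) = 2093/70728748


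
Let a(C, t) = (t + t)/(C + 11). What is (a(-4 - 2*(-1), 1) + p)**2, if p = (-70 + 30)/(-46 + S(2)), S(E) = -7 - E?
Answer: 8836/9801 ≈ 0.90154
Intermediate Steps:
a(C, t) = 2*t/(11 + C) (a(C, t) = (2*t)/(11 + C) = 2*t/(11 + C))
p = 8/11 (p = (-70 + 30)/(-46 + (-7 - 1*2)) = -40/(-46 + (-7 - 2)) = -40/(-46 - 9) = -40/(-55) = -40*(-1/55) = 8/11 ≈ 0.72727)
(a(-4 - 2*(-1), 1) + p)**2 = (2*1/(11 + (-4 - 2*(-1))) + 8/11)**2 = (2*1/(11 + (-4 + 2)) + 8/11)**2 = (2*1/(11 - 2) + 8/11)**2 = (2*1/9 + 8/11)**2 = (2*1*(1/9) + 8/11)**2 = (2/9 + 8/11)**2 = (94/99)**2 = 8836/9801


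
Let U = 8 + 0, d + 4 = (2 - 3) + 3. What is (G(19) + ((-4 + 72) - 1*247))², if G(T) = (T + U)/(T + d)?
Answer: 9096256/289 ≈ 31475.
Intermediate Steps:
d = -2 (d = -4 + ((2 - 3) + 3) = -4 + (-1 + 3) = -4 + 2 = -2)
U = 8
G(T) = (8 + T)/(-2 + T) (G(T) = (T + 8)/(T - 2) = (8 + T)/(-2 + T))
(G(19) + ((-4 + 72) - 1*247))² = ((8 + 19)/(-2 + 19) + ((-4 + 72) - 1*247))² = (27/17 + (68 - 247))² = ((1/17)*27 - 179)² = (27/17 - 179)² = (-3016/17)² = 9096256/289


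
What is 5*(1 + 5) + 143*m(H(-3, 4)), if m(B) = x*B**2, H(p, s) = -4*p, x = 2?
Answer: 41214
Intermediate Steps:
m(B) = 2*B**2
5*(1 + 5) + 143*m(H(-3, 4)) = 5*(1 + 5) + 143*(2*(-4*(-3))**2) = 5*6 + 143*(2*12**2) = 30 + 143*(2*144) = 30 + 143*288 = 30 + 41184 = 41214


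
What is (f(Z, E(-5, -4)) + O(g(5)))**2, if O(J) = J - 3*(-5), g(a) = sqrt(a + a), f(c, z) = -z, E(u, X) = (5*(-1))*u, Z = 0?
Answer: (10 - sqrt(10))**2 ≈ 46.754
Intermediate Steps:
E(u, X) = -5*u
g(a) = sqrt(2)*sqrt(a) (g(a) = sqrt(2*a) = sqrt(2)*sqrt(a))
O(J) = 15 + J (O(J) = J - 1*(-15) = J + 15 = 15 + J)
(f(Z, E(-5, -4)) + O(g(5)))**2 = (-(-5)*(-5) + (15 + sqrt(2)*sqrt(5)))**2 = (-1*25 + (15 + sqrt(10)))**2 = (-25 + (15 + sqrt(10)))**2 = (-10 + sqrt(10))**2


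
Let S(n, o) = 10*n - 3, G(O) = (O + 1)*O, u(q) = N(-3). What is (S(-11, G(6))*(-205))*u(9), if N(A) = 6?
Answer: 138990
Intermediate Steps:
u(q) = 6
G(O) = O*(1 + O) (G(O) = (1 + O)*O = O*(1 + O))
S(n, o) = -3 + 10*n
(S(-11, G(6))*(-205))*u(9) = ((-3 + 10*(-11))*(-205))*6 = ((-3 - 110)*(-205))*6 = -113*(-205)*6 = 23165*6 = 138990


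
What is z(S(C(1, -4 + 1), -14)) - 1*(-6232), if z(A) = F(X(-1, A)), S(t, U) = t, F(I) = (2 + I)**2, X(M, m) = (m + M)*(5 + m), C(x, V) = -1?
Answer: 6268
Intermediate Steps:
X(M, m) = (5 + m)*(M + m) (X(M, m) = (M + m)*(5 + m) = (5 + m)*(M + m))
z(A) = (-3 + A**2 + 4*A)**2 (z(A) = (2 + (A**2 + 5*(-1) + 5*A - A))**2 = (2 + (A**2 - 5 + 5*A - A))**2 = (2 + (-5 + A**2 + 4*A))**2 = (-3 + A**2 + 4*A)**2)
z(S(C(1, -4 + 1), -14)) - 1*(-6232) = (-3 + (-1)**2 + 4*(-1))**2 - 1*(-6232) = (-3 + 1 - 4)**2 + 6232 = (-6)**2 + 6232 = 36 + 6232 = 6268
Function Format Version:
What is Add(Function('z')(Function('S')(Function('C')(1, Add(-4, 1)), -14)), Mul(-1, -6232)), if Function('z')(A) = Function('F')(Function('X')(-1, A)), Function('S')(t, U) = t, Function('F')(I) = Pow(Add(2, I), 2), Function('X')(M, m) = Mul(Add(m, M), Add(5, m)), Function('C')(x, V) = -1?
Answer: 6268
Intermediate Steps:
Function('X')(M, m) = Mul(Add(5, m), Add(M, m)) (Function('X')(M, m) = Mul(Add(M, m), Add(5, m)) = Mul(Add(5, m), Add(M, m)))
Function('z')(A) = Pow(Add(-3, Pow(A, 2), Mul(4, A)), 2) (Function('z')(A) = Pow(Add(2, Add(Pow(A, 2), Mul(5, -1), Mul(5, A), Mul(-1, A))), 2) = Pow(Add(2, Add(Pow(A, 2), -5, Mul(5, A), Mul(-1, A))), 2) = Pow(Add(2, Add(-5, Pow(A, 2), Mul(4, A))), 2) = Pow(Add(-3, Pow(A, 2), Mul(4, A)), 2))
Add(Function('z')(Function('S')(Function('C')(1, Add(-4, 1)), -14)), Mul(-1, -6232)) = Add(Pow(Add(-3, Pow(-1, 2), Mul(4, -1)), 2), Mul(-1, -6232)) = Add(Pow(Add(-3, 1, -4), 2), 6232) = Add(Pow(-6, 2), 6232) = Add(36, 6232) = 6268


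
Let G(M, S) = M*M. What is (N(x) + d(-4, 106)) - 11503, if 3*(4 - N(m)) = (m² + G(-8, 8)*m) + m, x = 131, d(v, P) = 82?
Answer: -59927/3 ≈ -19976.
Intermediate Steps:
G(M, S) = M²
N(m) = 4 - 65*m/3 - m²/3 (N(m) = 4 - ((m² + (-8)²*m) + m)/3 = 4 - ((m² + 64*m) + m)/3 = 4 - (m² + 65*m)/3 = 4 + (-65*m/3 - m²/3) = 4 - 65*m/3 - m²/3)
(N(x) + d(-4, 106)) - 11503 = ((4 - 65/3*131 - ⅓*131²) + 82) - 11503 = ((4 - 8515/3 - ⅓*17161) + 82) - 11503 = ((4 - 8515/3 - 17161/3) + 82) - 11503 = (-25664/3 + 82) - 11503 = -25418/3 - 11503 = -59927/3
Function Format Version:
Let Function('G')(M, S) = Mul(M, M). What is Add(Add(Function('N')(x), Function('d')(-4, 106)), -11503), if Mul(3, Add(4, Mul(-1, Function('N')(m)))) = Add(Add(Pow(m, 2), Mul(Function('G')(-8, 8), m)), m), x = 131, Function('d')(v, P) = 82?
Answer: Rational(-59927, 3) ≈ -19976.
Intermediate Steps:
Function('G')(M, S) = Pow(M, 2)
Function('N')(m) = Add(4, Mul(Rational(-65, 3), m), Mul(Rational(-1, 3), Pow(m, 2))) (Function('N')(m) = Add(4, Mul(Rational(-1, 3), Add(Add(Pow(m, 2), Mul(Pow(-8, 2), m)), m))) = Add(4, Mul(Rational(-1, 3), Add(Add(Pow(m, 2), Mul(64, m)), m))) = Add(4, Mul(Rational(-1, 3), Add(Pow(m, 2), Mul(65, m)))) = Add(4, Add(Mul(Rational(-65, 3), m), Mul(Rational(-1, 3), Pow(m, 2)))) = Add(4, Mul(Rational(-65, 3), m), Mul(Rational(-1, 3), Pow(m, 2))))
Add(Add(Function('N')(x), Function('d')(-4, 106)), -11503) = Add(Add(Add(4, Mul(Rational(-65, 3), 131), Mul(Rational(-1, 3), Pow(131, 2))), 82), -11503) = Add(Add(Add(4, Rational(-8515, 3), Mul(Rational(-1, 3), 17161)), 82), -11503) = Add(Add(Add(4, Rational(-8515, 3), Rational(-17161, 3)), 82), -11503) = Add(Add(Rational(-25664, 3), 82), -11503) = Add(Rational(-25418, 3), -11503) = Rational(-59927, 3)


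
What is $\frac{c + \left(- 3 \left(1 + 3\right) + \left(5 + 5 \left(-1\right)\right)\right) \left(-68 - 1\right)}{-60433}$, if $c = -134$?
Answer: $- \frac{694}{60433} \approx -0.011484$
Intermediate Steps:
$\frac{c + \left(- 3 \left(1 + 3\right) + \left(5 + 5 \left(-1\right)\right)\right) \left(-68 - 1\right)}{-60433} = \frac{-134 + \left(- 3 \left(1 + 3\right) + \left(5 + 5 \left(-1\right)\right)\right) \left(-68 - 1\right)}{-60433} = \left(-134 + \left(\left(-3\right) 4 + \left(5 - 5\right)\right) \left(-69\right)\right) \left(- \frac{1}{60433}\right) = \left(-134 + \left(-12 + 0\right) \left(-69\right)\right) \left(- \frac{1}{60433}\right) = \left(-134 - -828\right) \left(- \frac{1}{60433}\right) = \left(-134 + 828\right) \left(- \frac{1}{60433}\right) = 694 \left(- \frac{1}{60433}\right) = - \frac{694}{60433}$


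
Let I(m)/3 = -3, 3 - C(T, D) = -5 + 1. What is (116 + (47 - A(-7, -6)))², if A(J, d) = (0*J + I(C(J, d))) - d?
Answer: 27556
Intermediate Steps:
C(T, D) = 7 (C(T, D) = 3 - (-5 + 1) = 3 - 1*(-4) = 3 + 4 = 7)
I(m) = -9 (I(m) = 3*(-3) = -9)
A(J, d) = -9 - d (A(J, d) = (0*J - 9) - d = (0 - 9) - d = -9 - d)
(116 + (47 - A(-7, -6)))² = (116 + (47 - (-9 - 1*(-6))))² = (116 + (47 - (-9 + 6)))² = (116 + (47 - 1*(-3)))² = (116 + (47 + 3))² = (116 + 50)² = 166² = 27556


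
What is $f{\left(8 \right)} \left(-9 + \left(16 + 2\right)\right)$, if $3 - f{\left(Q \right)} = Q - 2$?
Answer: $-27$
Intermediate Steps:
$f{\left(Q \right)} = 5 - Q$ ($f{\left(Q \right)} = 3 - \left(Q - 2\right) = 3 - \left(-2 + Q\right) = 5 - Q$)
$f{\left(8 \right)} \left(-9 + \left(16 + 2\right)\right) = \left(5 - 8\right) \left(-9 + \left(16 + 2\right)\right) = \left(5 - 8\right) \left(-9 + 18\right) = \left(-3\right) 9 = -27$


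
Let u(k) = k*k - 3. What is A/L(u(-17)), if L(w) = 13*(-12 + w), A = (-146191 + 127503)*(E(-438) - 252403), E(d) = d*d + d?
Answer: 569955968/1781 ≈ 3.2002e+5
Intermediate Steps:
E(d) = d + d² (E(d) = d² + d = d + d²)
u(k) = -3 + k² (u(k) = k² - 3 = -3 + k²)
A = 1139911936 (A = (-146191 + 127503)*(-438*(1 - 438) - 252403) = -18688*(-438*(-437) - 252403) = -18688*(191406 - 252403) = -18688*(-60997) = 1139911936)
L(w) = -156 + 13*w
A/L(u(-17)) = 1139911936/(-156 + 13*(-3 + (-17)²)) = 1139911936/(-156 + 13*(-3 + 289)) = 1139911936/(-156 + 13*286) = 1139911936/(-156 + 3718) = 1139911936/3562 = 1139911936*(1/3562) = 569955968/1781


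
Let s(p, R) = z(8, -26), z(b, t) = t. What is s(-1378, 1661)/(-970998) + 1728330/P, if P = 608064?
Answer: 139851731917/49202410656 ≈ 2.8424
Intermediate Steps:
s(p, R) = -26
s(-1378, 1661)/(-970998) + 1728330/P = -26/(-970998) + 1728330/608064 = -26*(-1/970998) + 1728330*(1/608064) = 13/485499 + 288055/101344 = 139851731917/49202410656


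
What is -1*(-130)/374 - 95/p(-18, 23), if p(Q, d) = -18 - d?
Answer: 20430/7667 ≈ 2.6647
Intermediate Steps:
-1*(-130)/374 - 95/p(-18, 23) = -1*(-130)/374 - 95/(-18 - 1*23) = 130*(1/374) - 95/(-18 - 23) = 65/187 - 95/(-41) = 65/187 - 95*(-1/41) = 65/187 + 95/41 = 20430/7667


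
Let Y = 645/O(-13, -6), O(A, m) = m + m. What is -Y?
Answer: 215/4 ≈ 53.750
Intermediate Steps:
O(A, m) = 2*m
Y = -215/4 (Y = 645/((2*(-6))) = 645/(-12) = 645*(-1/12) = -215/4 ≈ -53.750)
-Y = -1*(-215/4) = 215/4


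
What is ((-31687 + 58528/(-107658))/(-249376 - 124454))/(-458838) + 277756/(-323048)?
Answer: -18857081358140561101/21931987462750789380 ≈ -0.85980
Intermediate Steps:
((-31687 + 58528/(-107658))/(-249376 - 124454))/(-458838) + 277756/(-323048) = ((-31687 + 58528*(-1/107658))/(-373830))*(-1/458838) + 277756*(-1/323048) = ((-31687 - 29264/53829)*(-1/373830))*(-1/458838) - 69439/80762 = -1705708787/53829*(-1/373830)*(-1/458838) - 69439/80762 = (100335811/1183699710)*(-1/458838) - 69439/80762 = -100335811/543126407536980 - 69439/80762 = -18857081358140561101/21931987462750789380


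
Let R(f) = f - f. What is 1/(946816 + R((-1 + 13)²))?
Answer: 1/946816 ≈ 1.0562e-6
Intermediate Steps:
R(f) = 0
1/(946816 + R((-1 + 13)²)) = 1/(946816 + 0) = 1/946816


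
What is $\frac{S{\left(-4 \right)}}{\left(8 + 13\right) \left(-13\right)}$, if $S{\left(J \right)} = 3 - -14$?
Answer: $- \frac{17}{273} \approx -0.062271$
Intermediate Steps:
$S{\left(J \right)} = 17$ ($S{\left(J \right)} = 3 + 14 = 17$)
$\frac{S{\left(-4 \right)}}{\left(8 + 13\right) \left(-13\right)} = \frac{17}{\left(8 + 13\right) \left(-13\right)} = \frac{17}{21 \left(-13\right)} = \frac{17}{-273} = 17 \left(- \frac{1}{273}\right) = - \frac{17}{273}$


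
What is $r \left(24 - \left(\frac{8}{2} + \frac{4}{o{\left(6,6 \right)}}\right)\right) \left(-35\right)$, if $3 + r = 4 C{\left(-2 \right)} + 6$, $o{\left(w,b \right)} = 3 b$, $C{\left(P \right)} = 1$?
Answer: $- \frac{43610}{9} \approx -4845.6$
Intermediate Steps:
$r = 7$ ($r = -3 + \left(4 \cdot 1 + 6\right) = -3 + \left(4 + 6\right) = -3 + 10 = 7$)
$r \left(24 - \left(\frac{8}{2} + \frac{4}{o{\left(6,6 \right)}}\right)\right) \left(-35\right) = 7 \left(24 - \left(\frac{8}{2} + \frac{4}{3 \cdot 6}\right)\right) \left(-35\right) = 7 \left(24 - \left(8 \cdot \frac{1}{2} + \frac{4}{18}\right)\right) \left(-35\right) = 7 \left(24 - \left(4 + 4 \cdot \frac{1}{18}\right)\right) \left(-35\right) = 7 \left(24 - \left(4 + \frac{2}{9}\right)\right) \left(-35\right) = 7 \left(24 - \frac{38}{9}\right) \left(-35\right) = 7 \cdot \frac{178}{9} \left(-35\right) = \frac{1246}{9} \left(-35\right) = - \frac{43610}{9}$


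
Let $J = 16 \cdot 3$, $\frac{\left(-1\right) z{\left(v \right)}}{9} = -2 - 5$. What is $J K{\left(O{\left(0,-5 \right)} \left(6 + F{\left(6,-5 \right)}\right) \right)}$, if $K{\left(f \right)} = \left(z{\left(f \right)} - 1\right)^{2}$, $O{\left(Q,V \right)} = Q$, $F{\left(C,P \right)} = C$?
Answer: $184512$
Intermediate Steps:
$z{\left(v \right)} = 63$ ($z{\left(v \right)} = - 9 \left(-2 - 5\right) = \left(-9\right) \left(-7\right) = 63$)
$K{\left(f \right)} = 3844$ ($K{\left(f \right)} = \left(63 - 1\right)^{2} = 62^{2} = 3844$)
$J = 48$
$J K{\left(O{\left(0,-5 \right)} \left(6 + F{\left(6,-5 \right)}\right) \right)} = 48 \cdot 3844 = 184512$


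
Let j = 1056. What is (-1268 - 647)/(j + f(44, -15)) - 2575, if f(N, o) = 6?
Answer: -2736565/1062 ≈ -2576.8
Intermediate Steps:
(-1268 - 647)/(j + f(44, -15)) - 2575 = (-1268 - 647)/(1056 + 6) - 2575 = -1915/1062 - 2575 = -2736565/1062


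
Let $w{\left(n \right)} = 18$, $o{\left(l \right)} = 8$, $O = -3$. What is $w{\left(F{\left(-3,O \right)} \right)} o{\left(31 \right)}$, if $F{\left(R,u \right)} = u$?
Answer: $144$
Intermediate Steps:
$w{\left(F{\left(-3,O \right)} \right)} o{\left(31 \right)} = 18 \cdot 8 = 144$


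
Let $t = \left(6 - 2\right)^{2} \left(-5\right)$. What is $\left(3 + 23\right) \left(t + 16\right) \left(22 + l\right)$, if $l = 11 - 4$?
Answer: $-48256$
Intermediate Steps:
$t = -80$ ($t = 4^{2} \left(-5\right) = 16 \left(-5\right) = -80$)
$l = 7$ ($l = 11 + \left(-6 + 2\right) = 11 - 4 = 7$)
$\left(3 + 23\right) \left(t + 16\right) \left(22 + l\right) = \left(3 + 23\right) \left(-80 + 16\right) \left(22 + 7\right) = 26 \left(\left(-64\right) 29\right) = 26 \left(-1856\right) = -48256$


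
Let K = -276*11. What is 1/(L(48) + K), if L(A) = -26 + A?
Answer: -1/3014 ≈ -0.00033179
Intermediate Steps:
K = -3036
1/(L(48) + K) = 1/((-26 + 48) - 3036) = 1/(22 - 3036) = 1/(-3014) = -1/3014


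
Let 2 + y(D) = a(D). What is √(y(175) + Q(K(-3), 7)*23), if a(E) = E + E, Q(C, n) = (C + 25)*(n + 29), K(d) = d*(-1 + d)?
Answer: 2*√7746 ≈ 176.02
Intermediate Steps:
Q(C, n) = (25 + C)*(29 + n)
a(E) = 2*E
y(D) = -2 + 2*D
√(y(175) + Q(K(-3), 7)*23) = √((-2 + 2*175) + (725 + 25*7 + 29*(-3*(-1 - 3)) - 3*(-1 - 3)*7)*23) = √((-2 + 350) + (725 + 175 + 29*(-3*(-4)) - 3*(-4)*7)*23) = √(348 + (725 + 175 + 29*12 + 12*7)*23) = √(348 + (725 + 175 + 348 + 84)*23) = √(348 + 1332*23) = √(348 + 30636) = √30984 = 2*√7746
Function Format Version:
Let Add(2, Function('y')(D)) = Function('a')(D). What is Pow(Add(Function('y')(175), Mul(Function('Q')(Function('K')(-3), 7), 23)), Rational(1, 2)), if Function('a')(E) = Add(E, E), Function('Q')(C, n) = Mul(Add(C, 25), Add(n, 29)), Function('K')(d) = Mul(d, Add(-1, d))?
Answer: Mul(2, Pow(7746, Rational(1, 2))) ≈ 176.02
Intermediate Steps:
Function('Q')(C, n) = Mul(Add(25, C), Add(29, n))
Function('a')(E) = Mul(2, E)
Function('y')(D) = Add(-2, Mul(2, D))
Pow(Add(Function('y')(175), Mul(Function('Q')(Function('K')(-3), 7), 23)), Rational(1, 2)) = Pow(Add(Add(-2, Mul(2, 175)), Mul(Add(725, Mul(25, 7), Mul(29, Mul(-3, Add(-1, -3))), Mul(Mul(-3, Add(-1, -3)), 7)), 23)), Rational(1, 2)) = Pow(Add(Add(-2, 350), Mul(Add(725, 175, Mul(29, Mul(-3, -4)), Mul(Mul(-3, -4), 7)), 23)), Rational(1, 2)) = Pow(Add(348, Mul(Add(725, 175, Mul(29, 12), Mul(12, 7)), 23)), Rational(1, 2)) = Pow(Add(348, Mul(Add(725, 175, 348, 84), 23)), Rational(1, 2)) = Pow(Add(348, Mul(1332, 23)), Rational(1, 2)) = Pow(Add(348, 30636), Rational(1, 2)) = Pow(30984, Rational(1, 2)) = Mul(2, Pow(7746, Rational(1, 2)))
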